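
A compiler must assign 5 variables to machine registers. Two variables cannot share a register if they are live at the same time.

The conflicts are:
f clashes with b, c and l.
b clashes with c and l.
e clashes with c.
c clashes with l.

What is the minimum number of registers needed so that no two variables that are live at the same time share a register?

4

f, b, c, l are mutually in conflict, so at least 4 registers are needed.
4 registers suffice: register 1 → {c}; register 2 → {f, e}; register 3 → {b}; register 4 → {l}. No two conflicting variables share a register.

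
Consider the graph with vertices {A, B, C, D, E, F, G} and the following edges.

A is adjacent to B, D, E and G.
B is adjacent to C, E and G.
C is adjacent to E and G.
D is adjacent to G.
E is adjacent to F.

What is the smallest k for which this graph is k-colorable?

B, C, E are pairwise adjacent, so at least 3 colors are needed.
A valid assignment using 3 colors: A=2, B=3, C=2, D=3, E=1, F=2, G=1. No two adjacent vertices share a color.

3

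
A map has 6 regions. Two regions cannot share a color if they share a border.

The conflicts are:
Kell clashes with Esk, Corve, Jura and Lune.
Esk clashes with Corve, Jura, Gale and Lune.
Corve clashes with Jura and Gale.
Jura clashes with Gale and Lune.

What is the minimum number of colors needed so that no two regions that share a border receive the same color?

Kell, Esk, Jura, Lune all conflict with each other, so at least 4 colors are needed.
4 colors suffice: color 1 → {Esk}; color 2 → {Jura}; color 3 → {Corve, Lune}; color 4 → {Kell, Gale}. Each listed conflict is separated.

4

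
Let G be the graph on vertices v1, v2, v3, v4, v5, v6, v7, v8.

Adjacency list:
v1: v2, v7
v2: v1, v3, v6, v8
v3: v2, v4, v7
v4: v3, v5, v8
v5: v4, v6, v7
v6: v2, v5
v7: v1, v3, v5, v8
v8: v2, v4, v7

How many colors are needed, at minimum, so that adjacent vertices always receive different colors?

3

The cycle v5-v7-v3-v2-v6-v5 has odd length 5, so it cannot be 2-colored; at least 3 colors are needed.
3 colors suffice: v1=blue, v2=red, v3=blue, v4=red, v5=blue, v6=green, v7=red, v8=blue. Each edge has distinct colors on its endpoints.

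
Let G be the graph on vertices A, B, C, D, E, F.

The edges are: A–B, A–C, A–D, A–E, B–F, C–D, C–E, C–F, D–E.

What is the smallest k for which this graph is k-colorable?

A, C, D, E are pairwise adjacent (a clique of size 4), so at least 4 colors are needed.
A valid assignment using 4 colors: A=2, B=1, C=1, D=4, E=3, F=2. Every edge joins two different colors.

4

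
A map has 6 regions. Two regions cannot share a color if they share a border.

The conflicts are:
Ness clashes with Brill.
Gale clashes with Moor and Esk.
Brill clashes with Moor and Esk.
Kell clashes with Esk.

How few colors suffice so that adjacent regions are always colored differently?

Brill and Esk conflict, so at least 2 colors are needed.
One proper 2-coloring: Ness=2, Gale=1, Brill=1, Kell=1, Moor=2, Esk=2. No two conflicting regions share a color.

2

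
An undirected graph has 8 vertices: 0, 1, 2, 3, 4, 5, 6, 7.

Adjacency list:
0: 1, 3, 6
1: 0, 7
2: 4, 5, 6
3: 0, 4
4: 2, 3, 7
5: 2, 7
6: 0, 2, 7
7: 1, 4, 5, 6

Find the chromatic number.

3

The cycle 3-4-2-6-0-3 has odd length 5, so it cannot be 2-colored; at least 3 colors are needed.
One proper 3-coloring: 0=red, 1=blue, 2=red, 3=green, 4=blue, 5=blue, 6=blue, 7=red. Every edge joins two different colors.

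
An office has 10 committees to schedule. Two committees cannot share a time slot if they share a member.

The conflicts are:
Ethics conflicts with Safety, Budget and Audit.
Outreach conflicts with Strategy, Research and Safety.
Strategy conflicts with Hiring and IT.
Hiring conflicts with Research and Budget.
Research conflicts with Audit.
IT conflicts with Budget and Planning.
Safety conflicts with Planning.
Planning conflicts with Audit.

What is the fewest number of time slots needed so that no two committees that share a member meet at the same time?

The cycle Research-Outreach-Safety-Ethics-Audit-Research has odd length 5, so it cannot be 2-colored; at least 3 time slots are needed.
3 time slots suffice: time slot 1 → {Strategy, Research, Safety, Budget}; time slot 2 → {Ethics, Outreach, Hiring, Planning}; time slot 3 → {IT, Audit}. No two conflicting committees share a time slot.

3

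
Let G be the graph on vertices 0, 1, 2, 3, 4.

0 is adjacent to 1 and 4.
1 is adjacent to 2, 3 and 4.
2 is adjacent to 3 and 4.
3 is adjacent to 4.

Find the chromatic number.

1, 2, 3, 4 are mutually adjacent (a clique of size 4), so at least 4 colors are needed.
A valid assignment using 4 colors: 0=green, 1=blue, 2=yellow, 3=green, 4=red. Each edge has distinct colors on its endpoints.

4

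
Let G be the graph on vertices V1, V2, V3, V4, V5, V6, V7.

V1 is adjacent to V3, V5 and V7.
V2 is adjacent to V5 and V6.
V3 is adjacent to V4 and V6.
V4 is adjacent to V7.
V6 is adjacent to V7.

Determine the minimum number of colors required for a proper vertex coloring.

3

The cycle V2-V6-V3-V1-V5-V2 has odd length 5, so it cannot be 2-colored; at least 3 colors are needed.
3 colors suffice: color 1 → {V2, V3, V7}; color 2 → {V1, V4, V6}; color 3 → {V5}. Every edge joins two different colors.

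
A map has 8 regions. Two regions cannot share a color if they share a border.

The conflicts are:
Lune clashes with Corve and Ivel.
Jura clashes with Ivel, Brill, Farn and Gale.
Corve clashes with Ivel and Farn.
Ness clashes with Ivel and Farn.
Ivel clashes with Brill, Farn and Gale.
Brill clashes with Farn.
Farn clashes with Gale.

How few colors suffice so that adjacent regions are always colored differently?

Jura, Ivel, Brill, Farn pairwise conflict, so at least 4 colors are needed.
4 colors suffice: color 1 → {Ivel}; color 2 → {Lune, Farn}; color 3 → {Jura, Corve, Ness}; color 4 → {Brill, Gale}. Each listed conflict is separated.

4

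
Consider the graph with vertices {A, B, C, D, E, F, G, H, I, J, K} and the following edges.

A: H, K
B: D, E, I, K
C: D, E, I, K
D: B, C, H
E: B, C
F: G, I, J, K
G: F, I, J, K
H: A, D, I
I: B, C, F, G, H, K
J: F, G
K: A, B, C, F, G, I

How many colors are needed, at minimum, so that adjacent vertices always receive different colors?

4

F, G, I, K are mutually adjacent (a clique of size 4), so at least 4 colors are needed.
4 colors suffice: color 1 → {D, E, J, K}; color 2 → {A, I}; color 3 → {B, C, G, H}; color 4 → {F}. Each edge has distinct colors on its endpoints.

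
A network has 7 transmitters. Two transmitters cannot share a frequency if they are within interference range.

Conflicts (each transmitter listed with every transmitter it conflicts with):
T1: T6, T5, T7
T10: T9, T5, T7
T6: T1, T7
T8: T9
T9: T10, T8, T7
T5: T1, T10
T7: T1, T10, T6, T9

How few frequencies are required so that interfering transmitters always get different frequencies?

T10, T9, T7 all conflict with each other, so at least 3 frequencies are needed.
3 frequencies suffice: T1=2, T10=2, T6=3, T8=1, T9=3, T5=1, T7=1. Each listed conflict is separated.

3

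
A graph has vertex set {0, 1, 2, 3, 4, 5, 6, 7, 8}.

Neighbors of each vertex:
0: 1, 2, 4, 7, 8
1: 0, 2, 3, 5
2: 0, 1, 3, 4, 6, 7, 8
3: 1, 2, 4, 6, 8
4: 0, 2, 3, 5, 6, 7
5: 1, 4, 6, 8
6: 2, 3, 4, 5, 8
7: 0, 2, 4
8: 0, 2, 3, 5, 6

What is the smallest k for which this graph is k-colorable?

4

2, 3, 4, 6 form a clique, so at least 4 colors are needed.
4 colors suffice: color a → {2, 5}; color b → {1, 4, 8}; color c → {0, 6}; color d → {3, 7}. Every edge joins two different colors.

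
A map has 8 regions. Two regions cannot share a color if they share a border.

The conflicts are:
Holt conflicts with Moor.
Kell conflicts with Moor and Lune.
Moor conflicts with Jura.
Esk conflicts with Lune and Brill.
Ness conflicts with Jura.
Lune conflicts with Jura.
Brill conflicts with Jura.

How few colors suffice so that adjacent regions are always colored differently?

2

Moor and Jura conflict, so at least 2 colors are needed.
One proper 2-coloring: Holt=1, Kell=1, Moor=2, Esk=1, Ness=2, Lune=2, Brill=2, Jura=1. Every pair that conflicts lands in different colors.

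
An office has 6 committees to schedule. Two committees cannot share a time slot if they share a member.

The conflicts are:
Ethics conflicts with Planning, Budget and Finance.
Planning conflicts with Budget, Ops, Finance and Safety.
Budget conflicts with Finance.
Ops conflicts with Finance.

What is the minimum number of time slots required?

Ethics, Planning, Budget, Finance all conflict with each other, so at least 4 time slots are needed.
4 time slots suffice: Ethics=3, Planning=1, Budget=4, Ops=3, Finance=2, Safety=2. Every pair that conflicts lands in different time slots.

4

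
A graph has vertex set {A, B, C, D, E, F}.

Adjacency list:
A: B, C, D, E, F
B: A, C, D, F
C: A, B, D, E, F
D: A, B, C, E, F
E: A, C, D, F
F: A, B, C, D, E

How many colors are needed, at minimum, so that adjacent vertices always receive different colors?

5

A, C, D, E, F are pairwise adjacent (a clique of size 5), so at least 5 colors are needed.
5 colors suffice: color 1 → {F}; color 2 → {C}; color 3 → {D}; color 4 → {A}; color 5 → {B, E}. Each edge has distinct colors on its endpoints.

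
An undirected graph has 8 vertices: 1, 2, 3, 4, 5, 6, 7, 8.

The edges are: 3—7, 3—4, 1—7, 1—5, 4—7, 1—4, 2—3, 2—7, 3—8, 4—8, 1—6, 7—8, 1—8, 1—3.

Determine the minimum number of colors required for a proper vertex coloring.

1, 3, 4, 7, 8 are pairwise adjacent (a clique of size 5), so at least 5 colors are needed.
5 colors suffice: color red → {1, 2}; color blue → {5, 6, 7}; color green → {3}; color yellow → {8}; color purple → {4}. Every edge joins two different colors.

5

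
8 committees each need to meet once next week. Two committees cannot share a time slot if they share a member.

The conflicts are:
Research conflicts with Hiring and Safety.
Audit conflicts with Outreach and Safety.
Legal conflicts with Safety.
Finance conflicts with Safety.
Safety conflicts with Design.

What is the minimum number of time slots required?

2

Audit and Safety conflict, so at least 2 time slots are needed.
A valid assignment using 2 time slots: Research=2, Audit=2, Outreach=1, Legal=2, Hiring=1, Finance=2, Safety=1, Design=2. No two conflicting committees share a time slot.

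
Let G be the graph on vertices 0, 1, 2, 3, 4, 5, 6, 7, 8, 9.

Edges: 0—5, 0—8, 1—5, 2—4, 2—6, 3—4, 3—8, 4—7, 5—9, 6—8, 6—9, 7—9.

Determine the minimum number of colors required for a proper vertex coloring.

The cycle 6-9-5-0-8-6 has odd length 5, so it cannot be 2-colored; at least 3 colors are needed.
One proper 3-coloring: 0=green, 1=blue, 2=blue, 3=green, 4=red, 5=red, 6=red, 7=green, 8=blue, 9=blue. Every edge joins two different colors.

3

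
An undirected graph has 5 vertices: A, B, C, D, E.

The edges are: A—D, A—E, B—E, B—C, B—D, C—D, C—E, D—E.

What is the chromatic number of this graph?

4

B, C, D, E are mutually adjacent (a clique of size 4), so at least 4 colors are needed.
4 colors suffice: color red → {D}; color blue → {E}; color green → {A, C}; color yellow → {B}. Each edge has distinct colors on its endpoints.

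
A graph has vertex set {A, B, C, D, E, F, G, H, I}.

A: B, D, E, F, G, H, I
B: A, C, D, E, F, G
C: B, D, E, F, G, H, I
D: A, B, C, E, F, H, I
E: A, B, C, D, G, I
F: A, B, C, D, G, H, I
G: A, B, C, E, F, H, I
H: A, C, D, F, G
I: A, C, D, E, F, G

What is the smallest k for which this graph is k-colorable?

A, F, G, H are mutually adjacent (a clique of size 4), so at least 4 colors are needed.
4 colors suffice: color red → {D, G}; color blue → {E, F}; color green → {A, C}; color yellow → {B, H, I}. Every edge joins two different colors.

4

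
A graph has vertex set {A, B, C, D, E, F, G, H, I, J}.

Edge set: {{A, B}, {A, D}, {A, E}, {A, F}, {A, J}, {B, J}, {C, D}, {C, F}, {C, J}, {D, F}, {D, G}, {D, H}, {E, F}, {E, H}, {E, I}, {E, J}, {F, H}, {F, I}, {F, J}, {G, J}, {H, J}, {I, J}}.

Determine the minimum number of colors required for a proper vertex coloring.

4

E, F, H, J are mutually adjacent (a clique of size 4), so at least 4 colors are needed.
4 colors suffice: A=4, B=2, C=3, D=1, E=3, F=2, G=2, H=4, I=4, J=1. No two adjacent vertices share a color.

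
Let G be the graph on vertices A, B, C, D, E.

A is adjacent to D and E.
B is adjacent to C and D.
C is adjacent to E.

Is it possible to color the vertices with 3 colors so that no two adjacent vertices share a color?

The chromatic number is 3. The cycle E-A-D-B-C-E has odd length 5, so it cannot be 2-colored; at least 3 colors are needed.
3 colors suffice: color 1 → {C, D}; color 2 → {A, B}; color 3 → {E}.
That is already a proper 3-coloring.

Yes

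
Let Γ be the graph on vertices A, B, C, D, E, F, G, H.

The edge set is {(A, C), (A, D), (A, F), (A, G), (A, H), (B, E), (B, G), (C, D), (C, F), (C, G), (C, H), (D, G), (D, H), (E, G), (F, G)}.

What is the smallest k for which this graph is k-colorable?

4

A, C, D, H form a clique, so at least 4 colors are needed.
4 colors suffice: color 1 → {G, H}; color 2 → {B, C}; color 3 → {A, E}; color 4 → {D, F}. Every edge joins two different colors.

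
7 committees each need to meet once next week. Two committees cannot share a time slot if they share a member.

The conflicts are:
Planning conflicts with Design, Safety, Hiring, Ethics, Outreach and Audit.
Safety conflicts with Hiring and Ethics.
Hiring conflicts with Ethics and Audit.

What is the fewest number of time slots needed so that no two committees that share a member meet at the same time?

Planning, Safety, Hiring, Ethics pairwise conflict, so at least 4 time slots are needed.
4 time slots suffice: Planning=1, Design=2, Safety=3, Hiring=2, Ethics=4, Outreach=2, Audit=3. Every pair that conflicts lands in different time slots.

4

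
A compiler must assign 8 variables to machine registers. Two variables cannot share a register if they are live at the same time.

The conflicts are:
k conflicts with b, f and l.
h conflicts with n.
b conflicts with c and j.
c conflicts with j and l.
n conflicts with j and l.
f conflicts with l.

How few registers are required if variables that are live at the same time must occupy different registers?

3

b, c, j all conflict with each other, so at least 3 registers are needed.
3 registers suffice: register 1 → {h, j, l}; register 2 → {k, c, n}; register 3 → {b, f}. No two conflicting variables share a register.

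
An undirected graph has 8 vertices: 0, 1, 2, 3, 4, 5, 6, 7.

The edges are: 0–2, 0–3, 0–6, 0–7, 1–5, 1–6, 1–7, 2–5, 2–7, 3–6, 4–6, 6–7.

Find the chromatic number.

0, 2, 7 are pairwise adjacent, so at least 3 colors are needed.
3 colors suffice: color red → {2, 6}; color blue → {0, 1, 4}; color green → {3, 5, 7}. Every edge joins two different colors.

3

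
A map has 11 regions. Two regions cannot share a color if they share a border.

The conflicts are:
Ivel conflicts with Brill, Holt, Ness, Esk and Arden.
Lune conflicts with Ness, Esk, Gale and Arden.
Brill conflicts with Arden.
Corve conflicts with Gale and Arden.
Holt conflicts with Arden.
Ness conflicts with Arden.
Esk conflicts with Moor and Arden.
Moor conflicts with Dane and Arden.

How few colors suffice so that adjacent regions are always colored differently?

3

Esk, Moor, Arden are mutually in conflict, so at least 3 colors are needed.
One proper 3-coloring: Ivel=2, Lune=2, Brill=3, Corve=2, Holt=3, Ness=3, Esk=3, Gale=1, Moor=2, Dane=1, Arden=1. Every pair that conflicts lands in different colors.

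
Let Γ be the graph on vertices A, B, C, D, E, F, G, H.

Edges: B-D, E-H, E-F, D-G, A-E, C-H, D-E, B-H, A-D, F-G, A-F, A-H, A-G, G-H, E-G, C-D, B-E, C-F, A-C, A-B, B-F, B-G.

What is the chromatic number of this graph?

A, B, D, E, G are pairwise adjacent (a clique of size 5), so at least 5 colors are needed.
5 colors suffice: A=1, B=2, C=2, D=5, E=4, F=5, G=3, H=5. Every edge joins two different colors.

5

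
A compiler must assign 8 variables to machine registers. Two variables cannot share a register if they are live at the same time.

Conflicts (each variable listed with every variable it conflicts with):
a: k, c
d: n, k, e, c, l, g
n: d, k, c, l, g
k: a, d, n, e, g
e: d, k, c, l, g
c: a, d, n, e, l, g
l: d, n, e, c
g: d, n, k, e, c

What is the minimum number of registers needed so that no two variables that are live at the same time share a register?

4

d, n, k, g pairwise conflict, so at least 4 registers are needed.
4 registers suffice: register 1 → {a, d}; register 2 → {k, c}; register 3 → {n, e}; register 4 → {l, g}. Every pair that conflicts lands in different registers.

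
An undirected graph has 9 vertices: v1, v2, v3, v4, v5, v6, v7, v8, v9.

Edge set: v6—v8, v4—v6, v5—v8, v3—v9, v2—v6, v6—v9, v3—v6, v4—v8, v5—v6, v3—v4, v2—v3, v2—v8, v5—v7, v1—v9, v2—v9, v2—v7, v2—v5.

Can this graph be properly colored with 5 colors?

Yes

The chromatic number is 4. v2, v5, v6, v8 form a clique, so at least 4 colors are needed.
4 colors suffice: color 1 → {v1, v6, v7}; color 2 → {v2, v4}; color 3 → {v5, v9}; color 4 → {v3, v8}.
Since 5 ≥ 4, a proper 5-coloring certainly exists.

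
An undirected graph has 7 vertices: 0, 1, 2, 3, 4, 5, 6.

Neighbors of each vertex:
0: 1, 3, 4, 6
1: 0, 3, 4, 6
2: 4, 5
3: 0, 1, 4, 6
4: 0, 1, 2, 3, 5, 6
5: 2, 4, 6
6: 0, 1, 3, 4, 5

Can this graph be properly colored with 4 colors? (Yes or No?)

0, 1, 3, 4, 6 form a clique, so at least 5 colors are needed.
So 4 colors are not enough.

No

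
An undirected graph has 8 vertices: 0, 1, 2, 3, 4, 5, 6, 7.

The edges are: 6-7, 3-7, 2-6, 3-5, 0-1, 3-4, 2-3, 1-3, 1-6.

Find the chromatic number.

0 and 1 are adjacent, so at least 2 colors are needed.
One proper 2-coloring: 0=a, 1=b, 2=b, 3=a, 4=b, 5=b, 6=a, 7=b. Each edge has distinct colors on its endpoints.

2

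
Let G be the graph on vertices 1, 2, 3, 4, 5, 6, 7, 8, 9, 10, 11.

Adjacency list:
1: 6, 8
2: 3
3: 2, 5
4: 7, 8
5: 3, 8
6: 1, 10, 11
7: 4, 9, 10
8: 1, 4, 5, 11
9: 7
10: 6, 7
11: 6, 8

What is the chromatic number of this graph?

2

7 and 10 are adjacent, so at least 2 colors are needed.
One proper 2-coloring: 1=blue, 2=blue, 3=red, 4=blue, 5=blue, 6=red, 7=red, 8=red, 9=blue, 10=blue, 11=blue. Each edge has distinct colors on its endpoints.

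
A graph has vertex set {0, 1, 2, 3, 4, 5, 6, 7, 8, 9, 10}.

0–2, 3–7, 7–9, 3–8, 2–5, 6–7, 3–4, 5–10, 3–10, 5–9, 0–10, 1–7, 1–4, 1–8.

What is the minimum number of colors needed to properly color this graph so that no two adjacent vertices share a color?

3

The cycle 9-5-10-3-7-9 has odd length 5, so it cannot be 2-colored; at least 3 colors are needed.
3 colors suffice: color red → {0, 4, 5, 7, 8}; color blue → {1, 2, 3, 6, 9}; color green → {10}. No two adjacent vertices share a color.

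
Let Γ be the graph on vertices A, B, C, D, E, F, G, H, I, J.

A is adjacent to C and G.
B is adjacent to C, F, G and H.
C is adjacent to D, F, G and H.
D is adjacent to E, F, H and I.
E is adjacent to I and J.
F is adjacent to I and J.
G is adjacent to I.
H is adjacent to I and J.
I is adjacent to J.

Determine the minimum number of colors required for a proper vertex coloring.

3

E, I, J are pairwise adjacent, so at least 3 colors are needed.
One proper 3-coloring: A=2, B=2, C=1, D=2, E=3, F=3, G=3, H=3, I=1, J=2. Each edge has distinct colors on its endpoints.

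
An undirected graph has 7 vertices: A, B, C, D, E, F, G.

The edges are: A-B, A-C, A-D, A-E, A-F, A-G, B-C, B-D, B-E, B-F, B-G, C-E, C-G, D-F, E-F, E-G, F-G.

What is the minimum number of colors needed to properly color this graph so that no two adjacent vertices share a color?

A, B, C, E, G are mutually adjacent (a clique of size 5), so at least 5 colors are needed.
5 colors suffice: color 1 → {B}; color 2 → {A}; color 3 → {D, E}; color 4 → {G}; color 5 → {C, F}. Each edge has distinct colors on its endpoints.

5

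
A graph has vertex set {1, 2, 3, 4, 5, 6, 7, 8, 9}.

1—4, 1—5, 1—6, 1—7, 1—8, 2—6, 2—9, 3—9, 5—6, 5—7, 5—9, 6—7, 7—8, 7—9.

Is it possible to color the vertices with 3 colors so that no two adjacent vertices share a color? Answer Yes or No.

No

1, 5, 6, 7 are pairwise adjacent (a clique of size 4), so at least 4 colors are needed.
So 3 colors are not enough.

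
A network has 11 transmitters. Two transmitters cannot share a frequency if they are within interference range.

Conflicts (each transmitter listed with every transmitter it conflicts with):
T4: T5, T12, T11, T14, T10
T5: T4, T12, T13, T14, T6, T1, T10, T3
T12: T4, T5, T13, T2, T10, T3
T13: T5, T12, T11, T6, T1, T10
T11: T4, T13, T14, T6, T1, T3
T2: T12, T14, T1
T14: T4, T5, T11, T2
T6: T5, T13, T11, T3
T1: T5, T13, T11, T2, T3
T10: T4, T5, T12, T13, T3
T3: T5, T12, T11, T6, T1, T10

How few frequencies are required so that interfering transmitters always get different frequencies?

T4, T5, T12, T10 are mutually in conflict, so at least 4 frequencies are needed.
4 frequencies suffice: T4=3, T5=1, T12=2, T13=3, T11=1, T2=1, T14=2, T6=2, T1=2, T10=4, T3=3. No two conflicting transmitters share a frequency.

4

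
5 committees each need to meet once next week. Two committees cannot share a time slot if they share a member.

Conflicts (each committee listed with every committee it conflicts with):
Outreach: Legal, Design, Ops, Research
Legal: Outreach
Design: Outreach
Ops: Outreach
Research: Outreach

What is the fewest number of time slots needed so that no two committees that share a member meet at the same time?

2

Outreach and Research conflict, so at least 2 time slots are needed.
Using 2 time slots: Outreach=1, Legal=2, Design=2, Ops=2, Research=2. Every pair that conflicts lands in different time slots.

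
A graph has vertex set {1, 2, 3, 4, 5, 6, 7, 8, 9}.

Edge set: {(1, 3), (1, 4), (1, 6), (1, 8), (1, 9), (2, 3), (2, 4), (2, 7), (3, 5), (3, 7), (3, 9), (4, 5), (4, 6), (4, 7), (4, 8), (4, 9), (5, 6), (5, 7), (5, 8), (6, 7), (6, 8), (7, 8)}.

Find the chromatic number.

5

4, 5, 6, 7, 8 form a clique, so at least 5 colors are needed.
One proper 5-coloring: 1=b, 2=c, 3=a, 4=a, 5=d, 6=e, 7=b, 8=c, 9=c. Each edge has distinct colors on its endpoints.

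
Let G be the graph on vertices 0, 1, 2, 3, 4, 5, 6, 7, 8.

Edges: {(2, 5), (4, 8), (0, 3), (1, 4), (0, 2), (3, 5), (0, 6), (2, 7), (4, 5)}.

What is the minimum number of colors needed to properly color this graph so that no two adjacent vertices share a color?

2

0 and 3 are adjacent, so at least 2 colors are needed.
One proper 2-coloring: 0=a, 1=a, 2=b, 3=b, 4=b, 5=a, 6=b, 7=a, 8=a. No two adjacent vertices share a color.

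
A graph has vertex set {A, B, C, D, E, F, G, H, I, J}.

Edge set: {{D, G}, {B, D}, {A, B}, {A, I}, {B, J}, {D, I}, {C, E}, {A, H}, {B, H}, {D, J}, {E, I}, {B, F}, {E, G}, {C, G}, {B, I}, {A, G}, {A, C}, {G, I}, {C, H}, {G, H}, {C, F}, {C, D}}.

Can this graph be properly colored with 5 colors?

The chromatic number is 4. A, C, G, H are mutually adjacent (a clique of size 4), so at least 4 colors are needed.
A valid assignment using 4 colors: A=green, B=red, C=blue, D=green, E=green, F=green, G=red, H=yellow, I=blue, J=blue.
Since 5 ≥ 4, a proper 5-coloring certainly exists.

Yes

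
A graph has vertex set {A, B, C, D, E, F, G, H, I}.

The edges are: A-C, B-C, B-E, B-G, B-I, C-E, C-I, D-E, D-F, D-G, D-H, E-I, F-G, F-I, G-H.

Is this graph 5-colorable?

The chromatic number is 4. B, C, E, I are pairwise adjacent (a clique of size 4), so at least 4 colors are needed.
4 colors suffice: color 1 → {A, E, G}; color 2 → {D, I}; color 3 → {B, F, H}; color 4 → {C}.
Since 5 ≥ 4, a proper 5-coloring certainly exists.

Yes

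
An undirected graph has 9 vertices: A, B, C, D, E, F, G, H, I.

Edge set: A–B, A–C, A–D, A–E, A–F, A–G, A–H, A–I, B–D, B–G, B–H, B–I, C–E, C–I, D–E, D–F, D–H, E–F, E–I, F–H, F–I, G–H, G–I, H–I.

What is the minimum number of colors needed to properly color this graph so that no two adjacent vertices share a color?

A, B, G, H, I are pairwise adjacent (a clique of size 5), so at least 5 colors are needed.
5 colors suffice: color red → {A}; color blue → {D, I}; color green → {E, H}; color yellow → {B, C, F}; color purple → {G}. No two adjacent vertices share a color.

5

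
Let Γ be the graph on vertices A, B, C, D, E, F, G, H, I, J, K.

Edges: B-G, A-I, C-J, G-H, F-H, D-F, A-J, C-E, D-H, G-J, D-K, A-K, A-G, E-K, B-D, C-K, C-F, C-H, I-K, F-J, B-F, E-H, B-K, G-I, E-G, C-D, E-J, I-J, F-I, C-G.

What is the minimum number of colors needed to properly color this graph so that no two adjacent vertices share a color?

C, D, F, H are mutually adjacent (a clique of size 4), so at least 4 colors are needed.
One proper 4-coloring: A=4, B=2, C=2, D=4, E=4, F=1, G=1, H=3, I=2, J=3, K=1. Each edge has distinct colors on its endpoints.

4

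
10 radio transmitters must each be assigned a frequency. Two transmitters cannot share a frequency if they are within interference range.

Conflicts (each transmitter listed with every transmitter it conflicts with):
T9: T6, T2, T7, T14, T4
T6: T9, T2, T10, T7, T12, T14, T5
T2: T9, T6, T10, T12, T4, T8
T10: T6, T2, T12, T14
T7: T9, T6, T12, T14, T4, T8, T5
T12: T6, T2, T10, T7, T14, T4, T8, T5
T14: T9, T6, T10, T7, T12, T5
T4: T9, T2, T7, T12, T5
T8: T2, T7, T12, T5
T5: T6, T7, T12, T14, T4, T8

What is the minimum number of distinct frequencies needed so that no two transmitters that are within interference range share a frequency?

5

T6, T7, T12, T14, T5 are mutually in conflict, so at least 5 frequencies are needed.
5 frequencies suffice: T9=1, T6=2, T2=3, T10=4, T7=3, T12=1, T14=5, T4=2, T8=2, T5=4. No two conflicting transmitters share a frequency.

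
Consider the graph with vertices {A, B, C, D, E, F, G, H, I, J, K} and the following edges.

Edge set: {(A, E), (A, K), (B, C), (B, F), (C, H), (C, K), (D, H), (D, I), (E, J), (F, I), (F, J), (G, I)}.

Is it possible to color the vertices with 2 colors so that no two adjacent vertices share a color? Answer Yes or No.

No

The cycle A-K-C-B-F-J-E-A has odd length 7, so it cannot be 2-colored; at least 3 colors are needed.
So 2 colors are not enough.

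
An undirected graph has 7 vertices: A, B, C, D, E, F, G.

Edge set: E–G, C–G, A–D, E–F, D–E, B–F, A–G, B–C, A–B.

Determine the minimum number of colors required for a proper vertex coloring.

3

The cycle E-G-A-B-F-E has odd length 5, so it cannot be 2-colored; at least 3 colors are needed.
3 colors suffice: color red → {A, C, E}; color blue → {B, D, G}; color green → {F}. No two adjacent vertices share a color.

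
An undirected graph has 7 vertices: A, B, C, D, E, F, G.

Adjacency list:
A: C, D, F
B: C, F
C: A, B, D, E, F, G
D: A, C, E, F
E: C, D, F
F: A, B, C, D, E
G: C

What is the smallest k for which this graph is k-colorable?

4

C, D, E, F form a clique, so at least 4 colors are needed.
One proper 4-coloring: A=4, B=3, C=1, D=3, E=4, F=2, G=2. Every edge joins two different colors.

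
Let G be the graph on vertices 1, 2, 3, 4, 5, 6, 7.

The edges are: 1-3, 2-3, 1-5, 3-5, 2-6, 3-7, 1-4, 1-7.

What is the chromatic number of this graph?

3

1, 3, 5 are mutually adjacent, so at least 3 colors are needed.
One proper 3-coloring: 1=a, 2=a, 3=b, 4=b, 5=c, 6=b, 7=c. No two adjacent vertices share a color.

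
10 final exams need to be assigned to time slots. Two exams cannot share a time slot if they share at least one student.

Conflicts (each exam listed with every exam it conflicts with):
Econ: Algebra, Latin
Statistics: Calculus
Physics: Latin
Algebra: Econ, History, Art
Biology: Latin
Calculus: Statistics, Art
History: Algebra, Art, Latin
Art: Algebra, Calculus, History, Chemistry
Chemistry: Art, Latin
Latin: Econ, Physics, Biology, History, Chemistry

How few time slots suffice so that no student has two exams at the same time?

3

Algebra, History, Art all conflict with each other, so at least 3 time slots are needed.
A valid assignment using 3 time slots: Econ=3, Statistics=1, Physics=2, Algebra=2, Biology=2, Calculus=2, History=3, Art=1, Chemistry=2, Latin=1. Each listed conflict is separated.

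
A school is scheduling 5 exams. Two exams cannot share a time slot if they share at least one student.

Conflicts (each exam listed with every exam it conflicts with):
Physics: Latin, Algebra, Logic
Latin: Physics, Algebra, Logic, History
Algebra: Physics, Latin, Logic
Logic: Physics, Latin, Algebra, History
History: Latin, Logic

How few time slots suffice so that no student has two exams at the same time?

4

Physics, Latin, Algebra, Logic all conflict with each other, so at least 4 time slots are needed.
4 time slots suffice: time slot 1 → {Latin}; time slot 2 → {Logic}; time slot 3 → {Physics, History}; time slot 4 → {Algebra}. Each listed conflict is separated.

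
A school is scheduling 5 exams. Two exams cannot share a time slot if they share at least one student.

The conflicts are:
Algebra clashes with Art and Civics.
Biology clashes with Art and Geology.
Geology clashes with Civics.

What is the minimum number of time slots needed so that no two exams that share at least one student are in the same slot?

The cycle Civics-Algebra-Art-Biology-Geology-Civics has odd length 5, so it cannot be 2-colored; at least 3 time slots are needed.
3 time slots suffice: Algebra=3, Biology=2, Art=1, Geology=1, Civics=2. No two conflicting exams share a time slot.

3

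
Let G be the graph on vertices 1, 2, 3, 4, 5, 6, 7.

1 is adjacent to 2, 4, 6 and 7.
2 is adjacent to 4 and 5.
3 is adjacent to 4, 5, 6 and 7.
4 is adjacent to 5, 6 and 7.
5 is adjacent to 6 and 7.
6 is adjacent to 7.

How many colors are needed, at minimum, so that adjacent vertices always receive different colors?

3, 4, 5, 6, 7 form a clique, so at least 5 colors are needed.
5 colors suffice: color a → {4}; color b → {2, 6}; color c → {7}; color d → {1, 5}; color e → {3}. Each edge has distinct colors on its endpoints.

5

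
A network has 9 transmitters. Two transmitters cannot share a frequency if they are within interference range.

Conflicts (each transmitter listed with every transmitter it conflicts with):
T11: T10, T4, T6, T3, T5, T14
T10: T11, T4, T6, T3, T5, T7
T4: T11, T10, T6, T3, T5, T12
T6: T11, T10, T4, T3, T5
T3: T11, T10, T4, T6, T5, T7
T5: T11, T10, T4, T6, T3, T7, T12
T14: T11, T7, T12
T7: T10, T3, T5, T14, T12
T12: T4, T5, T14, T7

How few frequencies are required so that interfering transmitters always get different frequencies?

T11, T10, T4, T6, T3, T5 pairwise conflict, so at least 6 frequencies are needed.
6 frequencies suffice: T11=4, T10=5, T4=2, T6=6, T3=3, T5=1, T14=1, T7=2, T12=3. No two conflicting transmitters share a frequency.

6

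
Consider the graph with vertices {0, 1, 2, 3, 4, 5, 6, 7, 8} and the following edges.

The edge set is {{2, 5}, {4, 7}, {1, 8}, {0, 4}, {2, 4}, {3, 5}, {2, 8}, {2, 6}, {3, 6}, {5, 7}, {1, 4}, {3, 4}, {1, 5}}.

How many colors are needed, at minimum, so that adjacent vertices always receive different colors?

1 and 8 are adjacent, so at least 2 colors are needed.
2 colors suffice: color a → {4, 5, 6, 8}; color b → {0, 1, 2, 3, 7}. Each edge has distinct colors on its endpoints.

2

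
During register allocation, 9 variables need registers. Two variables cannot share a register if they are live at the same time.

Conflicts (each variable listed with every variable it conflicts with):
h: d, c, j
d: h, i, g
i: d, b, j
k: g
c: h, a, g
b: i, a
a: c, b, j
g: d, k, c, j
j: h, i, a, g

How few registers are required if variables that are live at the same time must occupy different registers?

i and b conflict, so at least 2 registers are needed.
2 registers suffice: register 1 → {d, k, c, b, j}; register 2 → {h, i, a, g}. Every pair that conflicts lands in different registers.

2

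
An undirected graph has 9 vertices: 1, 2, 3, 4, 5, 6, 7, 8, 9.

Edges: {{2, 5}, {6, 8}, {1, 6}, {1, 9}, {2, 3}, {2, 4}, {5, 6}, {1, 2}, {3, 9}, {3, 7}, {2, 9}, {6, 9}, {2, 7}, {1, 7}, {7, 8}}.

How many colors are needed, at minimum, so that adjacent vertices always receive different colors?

3

1, 6, 9 form a triangle, so at least 3 colors are needed.
3 colors suffice: color red → {2, 6}; color blue → {4, 5, 7, 9}; color green → {1, 3, 8}. Each edge has distinct colors on its endpoints.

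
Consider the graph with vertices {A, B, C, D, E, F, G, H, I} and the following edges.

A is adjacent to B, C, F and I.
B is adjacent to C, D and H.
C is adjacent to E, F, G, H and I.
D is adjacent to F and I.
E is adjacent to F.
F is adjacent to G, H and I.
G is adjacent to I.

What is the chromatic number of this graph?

C, F, G, I are pairwise adjacent (a clique of size 4), so at least 4 colors are needed.
4 colors suffice: color 1 → {C, D}; color 2 → {B, F}; color 3 → {E, H, I}; color 4 → {A, G}. Every edge joins two different colors.

4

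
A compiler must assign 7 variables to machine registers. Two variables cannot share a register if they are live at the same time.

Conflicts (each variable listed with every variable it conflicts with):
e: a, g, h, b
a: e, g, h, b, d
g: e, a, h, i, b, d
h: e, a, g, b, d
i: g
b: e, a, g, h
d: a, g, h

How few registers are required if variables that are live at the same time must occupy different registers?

5

e, a, g, h, b all conflict with each other, so at least 5 registers are needed.
5 registers suffice: register 1 → {g}; register 2 → {a, i}; register 3 → {h}; register 4 → {b, d}; register 5 → {e}. No two conflicting variables share a register.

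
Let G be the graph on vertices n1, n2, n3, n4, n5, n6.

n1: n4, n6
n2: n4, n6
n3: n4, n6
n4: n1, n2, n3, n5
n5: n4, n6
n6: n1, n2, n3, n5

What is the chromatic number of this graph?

n3 and n6 are adjacent, so at least 2 colors are needed.
A valid assignment using 2 colors: n1=2, n2=2, n3=2, n4=1, n5=2, n6=1. Each edge has distinct colors on its endpoints.

2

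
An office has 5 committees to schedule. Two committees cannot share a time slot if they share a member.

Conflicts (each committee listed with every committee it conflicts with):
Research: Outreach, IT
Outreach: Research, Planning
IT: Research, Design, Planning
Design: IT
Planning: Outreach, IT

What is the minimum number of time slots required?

Research and IT conflict, so at least 2 time slots are needed.
2 time slots suffice: Research=2, Outreach=1, IT=1, Design=2, Planning=2. Every pair that conflicts lands in different time slots.

2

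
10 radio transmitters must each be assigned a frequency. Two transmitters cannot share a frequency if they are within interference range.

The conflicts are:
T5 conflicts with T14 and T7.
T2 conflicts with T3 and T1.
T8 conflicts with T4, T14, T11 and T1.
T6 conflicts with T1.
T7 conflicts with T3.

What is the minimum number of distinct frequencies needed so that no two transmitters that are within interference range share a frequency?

The cycle T7-T3-T2-T1-T8-T14-T5-T7 has odd length 7, so it cannot be 2-colored; at least 3 frequencies are needed.
3 frequencies suffice: T5=1, T2=3, T8=1, T6=1, T4=2, T14=2, T7=2, T3=1, T11=2, T1=2. Every pair that conflicts lands in different frequencies.

3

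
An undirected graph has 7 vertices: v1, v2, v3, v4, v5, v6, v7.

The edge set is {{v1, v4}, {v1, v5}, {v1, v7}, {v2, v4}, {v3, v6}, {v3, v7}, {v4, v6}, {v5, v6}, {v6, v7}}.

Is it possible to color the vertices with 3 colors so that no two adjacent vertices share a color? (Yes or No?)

Yes

The chromatic number is 3. v3, v6, v7 are mutually adjacent, so at least 3 colors are needed.
3 colors suffice: color 1 → {v1, v2, v6}; color 2 → {v4, v5, v7}; color 3 → {v3}.
That is already a proper 3-coloring.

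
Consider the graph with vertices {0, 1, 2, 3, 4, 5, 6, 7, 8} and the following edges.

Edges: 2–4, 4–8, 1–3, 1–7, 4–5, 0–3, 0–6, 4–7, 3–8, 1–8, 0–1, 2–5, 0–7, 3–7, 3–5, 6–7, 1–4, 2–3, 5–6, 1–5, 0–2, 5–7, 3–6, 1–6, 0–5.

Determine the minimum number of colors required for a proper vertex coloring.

0, 1, 3, 5, 6, 7 are mutually adjacent (a clique of size 6), so at least 6 colors are needed.
6 colors suffice: color a → {1, 2}; color b → {5, 8}; color c → {3, 4}; color d → {7}; color e → {0}; color f → {6}. Each edge has distinct colors on its endpoints.

6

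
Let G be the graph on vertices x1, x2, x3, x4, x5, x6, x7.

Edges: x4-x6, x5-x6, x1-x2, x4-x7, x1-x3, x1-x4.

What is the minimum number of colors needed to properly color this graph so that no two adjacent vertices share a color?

2

x1 and x4 are adjacent, so at least 2 colors are needed.
One proper 2-coloring: x1=2, x2=1, x3=1, x4=1, x5=1, x6=2, x7=2. Every edge joins two different colors.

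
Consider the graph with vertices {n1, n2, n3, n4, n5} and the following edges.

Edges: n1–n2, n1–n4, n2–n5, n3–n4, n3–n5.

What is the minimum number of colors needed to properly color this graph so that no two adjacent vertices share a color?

3

The cycle n4-n3-n5-n2-n1-n4 has odd length 5, so it cannot be 2-colored; at least 3 colors are needed.
3 colors suffice: n1=1, n2=2, n3=3, n4=2, n5=1. No two adjacent vertices share a color.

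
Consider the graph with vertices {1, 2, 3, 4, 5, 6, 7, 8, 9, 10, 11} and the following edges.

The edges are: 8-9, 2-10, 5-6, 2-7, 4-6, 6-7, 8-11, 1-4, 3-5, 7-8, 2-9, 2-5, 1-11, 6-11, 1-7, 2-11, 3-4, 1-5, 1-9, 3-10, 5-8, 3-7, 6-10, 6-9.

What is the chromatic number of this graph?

2 and 11 are adjacent, so at least 2 colors are needed.
One proper 2-coloring: 1=a, 2=a, 3=a, 4=b, 5=b, 6=a, 7=b, 8=a, 9=b, 10=b, 11=b. Each edge has distinct colors on its endpoints.

2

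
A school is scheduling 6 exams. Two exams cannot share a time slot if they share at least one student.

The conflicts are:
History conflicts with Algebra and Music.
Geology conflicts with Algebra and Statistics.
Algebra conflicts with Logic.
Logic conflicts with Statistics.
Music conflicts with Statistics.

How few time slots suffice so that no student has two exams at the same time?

The cycle Logic-Algebra-History-Music-Statistics-Logic has odd length 5, so it cannot be 2-colored; at least 3 time slots are needed.
3 time slots suffice: time slot 1 → {Algebra, Statistics}; time slot 2 → {History, Geology, Logic}; time slot 3 → {Music}. Each listed conflict is separated.

3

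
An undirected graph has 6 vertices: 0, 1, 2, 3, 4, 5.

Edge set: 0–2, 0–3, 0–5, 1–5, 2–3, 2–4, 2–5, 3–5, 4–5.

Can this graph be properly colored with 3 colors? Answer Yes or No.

0, 2, 3, 5 are pairwise adjacent (a clique of size 4), so at least 4 colors are needed.
So 3 colors are not enough.

No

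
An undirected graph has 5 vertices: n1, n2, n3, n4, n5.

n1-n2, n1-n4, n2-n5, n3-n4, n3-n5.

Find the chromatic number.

3

The cycle n5-n3-n4-n1-n2-n5 has odd length 5, so it cannot be 2-colored; at least 3 colors are needed.
3 colors suffice: n1=3, n2=2, n3=2, n4=1, n5=1. No two adjacent vertices share a color.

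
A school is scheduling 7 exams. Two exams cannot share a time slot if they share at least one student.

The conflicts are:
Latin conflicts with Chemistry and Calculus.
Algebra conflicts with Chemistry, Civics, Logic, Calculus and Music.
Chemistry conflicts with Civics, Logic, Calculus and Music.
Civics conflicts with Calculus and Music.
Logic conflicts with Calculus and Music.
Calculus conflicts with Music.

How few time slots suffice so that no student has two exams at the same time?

Algebra, Chemistry, Civics, Calculus, Music are mutually in conflict, so at least 5 time slots are needed.
Using 5 time slots: Latin=3, Algebra=3, Chemistry=2, Civics=5, Logic=5, Calculus=1, Music=4. No two conflicting exams share a time slot.

5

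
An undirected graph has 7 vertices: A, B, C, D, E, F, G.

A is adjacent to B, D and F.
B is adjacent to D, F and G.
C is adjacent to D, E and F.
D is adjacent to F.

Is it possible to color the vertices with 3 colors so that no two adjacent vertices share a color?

No

A, B, D, F form a clique, so at least 4 colors are needed.
So 3 colors are not enough.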